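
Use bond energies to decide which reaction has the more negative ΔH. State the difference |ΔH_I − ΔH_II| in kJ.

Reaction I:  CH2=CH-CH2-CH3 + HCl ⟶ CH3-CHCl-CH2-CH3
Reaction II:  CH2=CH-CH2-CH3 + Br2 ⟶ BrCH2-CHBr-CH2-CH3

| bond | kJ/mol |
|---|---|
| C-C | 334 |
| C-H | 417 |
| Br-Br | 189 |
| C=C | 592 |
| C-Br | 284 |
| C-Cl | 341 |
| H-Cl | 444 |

Reaction I:
  Bonds broken (reactants):
    C-C: 2 × 334 = 668
    C-H: 8 × 417 = 3336
    C=C: 1 × 592 = 592
    H-Cl: 1 × 444 = 444
    Σ(broken) = 5040 kJ
  Bonds formed (products):
    C-C: 3 × 334 = 1002
    C-Cl: 1 × 341 = 341
    C-H: 9 × 417 = 3753
    Σ(formed) = 5096 kJ
  ΔH_I = 5040 − 5096 = −56 kJ
Reaction II:
  Bonds broken (reactants):
    Br-Br: 1 × 189 = 189
    C-C: 2 × 334 = 668
    C-H: 8 × 417 = 3336
    C=C: 1 × 592 = 592
    Σ(broken) = 4785 kJ
  Bonds formed (products):
    C-Br: 2 × 284 = 568
    C-C: 3 × 334 = 1002
    C-H: 8 × 417 = 3336
    Σ(formed) = 4906 kJ
  ΔH_II = 4785 − 4906 = −121 kJ
ΔH_I − ΔH_II = +65 kJ, so reaction II has the more negative ΔH; |ΔH_I − ΔH_II| = 65 kJ.

Reaction II, by 65 kJ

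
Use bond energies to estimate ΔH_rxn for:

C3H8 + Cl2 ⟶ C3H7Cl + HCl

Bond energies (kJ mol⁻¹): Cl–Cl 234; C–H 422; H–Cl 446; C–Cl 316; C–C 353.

ΔH ≈ −106 kJ

Bonds broken (reactants):
  C–C: 2 × 353 = 706
  C–H: 8 × 422 = 3376
  Cl–Cl: 1 × 234 = 234
  Σ(broken) = 4316 kJ
Bonds formed (products):
  C–C: 2 × 353 = 706
  C–Cl: 1 × 316 = 316
  C–H: 7 × 422 = 2954
  H–Cl: 1 × 446 = 446
  Σ(formed) = 4422 kJ
ΔH = Σ(broken) − Σ(formed) = 4316 − 4422 = −106 kJ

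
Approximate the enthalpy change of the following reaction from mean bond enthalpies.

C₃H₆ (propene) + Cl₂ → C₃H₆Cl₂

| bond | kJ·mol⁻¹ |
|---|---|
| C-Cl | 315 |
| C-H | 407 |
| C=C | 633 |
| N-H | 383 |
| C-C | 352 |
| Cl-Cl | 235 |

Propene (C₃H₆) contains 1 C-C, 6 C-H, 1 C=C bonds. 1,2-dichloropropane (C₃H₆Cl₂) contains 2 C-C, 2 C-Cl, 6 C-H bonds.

ΔH ≈ −114 kJ

Bonds broken (reactants):
  C-C: 1 × 352 = 352
  C-H: 6 × 407 = 2442
  C=C: 1 × 633 = 633
  Cl-Cl: 1 × 235 = 235
  Σ(broken) = 3662 kJ
Bonds formed (products):
  C-C: 2 × 352 = 704
  C-Cl: 2 × 315 = 630
  C-H: 6 × 407 = 2442
  Σ(formed) = 3776 kJ
ΔH = Σ(broken) − Σ(formed) = 3662 − 3776 = −114 kJ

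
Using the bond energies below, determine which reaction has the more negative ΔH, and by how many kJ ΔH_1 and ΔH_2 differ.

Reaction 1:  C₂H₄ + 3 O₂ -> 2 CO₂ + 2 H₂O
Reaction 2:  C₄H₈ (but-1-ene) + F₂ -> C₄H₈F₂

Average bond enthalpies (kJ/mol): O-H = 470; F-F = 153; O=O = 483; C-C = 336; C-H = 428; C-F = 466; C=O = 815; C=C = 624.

Reaction 1:
  Bonds broken (reactants):
    C-H: 4 × 428 = 1712
    C=C: 1 × 624 = 624
    O=O: 3 × 483 = 1449
    Σ(broken) = 3785 kJ
  Bonds formed (products):
    C=O: 4 × 815 = 3260
    O-H: 4 × 470 = 1880
    Σ(formed) = 5140 kJ
  ΔH_1 = 3785 − 5140 = −1355 kJ
Reaction 2:
  Bonds broken (reactants):
    C-C: 2 × 336 = 672
    C-H: 8 × 428 = 3424
    C=C: 1 × 624 = 624
    F-F: 1 × 153 = 153
    Σ(broken) = 4873 kJ
  Bonds formed (products):
    C-C: 3 × 336 = 1008
    C-F: 2 × 466 = 932
    C-H: 8 × 428 = 3424
    Σ(formed) = 5364 kJ
  ΔH_2 = 4873 − 5364 = −491 kJ
ΔH_1 − ΔH_2 = −864 kJ, so reaction 1 has the more negative ΔH; |ΔH_1 − ΔH_2| = 864 kJ.

Reaction 1, by 864 kJ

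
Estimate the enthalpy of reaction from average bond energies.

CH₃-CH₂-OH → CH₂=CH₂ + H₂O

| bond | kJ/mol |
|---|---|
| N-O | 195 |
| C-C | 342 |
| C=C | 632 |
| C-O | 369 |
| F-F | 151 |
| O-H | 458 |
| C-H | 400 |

Bonds broken (reactants):
  C-C: 1 × 342 = 342
  C-H: 5 × 400 = 2000
  C-O: 1 × 369 = 369
  O-H: 1 × 458 = 458
  Σ(broken) = 3169 kJ
Bonds formed (products):
  C-H: 4 × 400 = 1600
  C=C: 1 × 632 = 632
  O-H: 2 × 458 = 916
  Σ(formed) = 3148 kJ
ΔH = Σ(broken) − Σ(formed) = 3169 − 3148 = +21 kJ

ΔH ≈ +21 kJ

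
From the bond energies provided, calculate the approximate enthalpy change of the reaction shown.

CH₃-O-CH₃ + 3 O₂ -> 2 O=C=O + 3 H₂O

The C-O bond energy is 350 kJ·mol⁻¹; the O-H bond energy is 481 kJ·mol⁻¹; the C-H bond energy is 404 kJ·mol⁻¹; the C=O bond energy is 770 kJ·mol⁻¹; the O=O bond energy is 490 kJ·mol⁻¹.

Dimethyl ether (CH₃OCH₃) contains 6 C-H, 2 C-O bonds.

Bonds broken (reactants):
  C-H: 6 × 404 = 2424
  C-O: 2 × 350 = 700
  O=O: 3 × 490 = 1470
  Σ(broken) = 4594 kJ
Bonds formed (products):
  C=O: 4 × 770 = 3080
  O-H: 6 × 481 = 2886
  Σ(formed) = 5966 kJ
ΔH = Σ(broken) − Σ(formed) = 4594 − 5966 = −1372 kJ

ΔH ≈ −1372 kJ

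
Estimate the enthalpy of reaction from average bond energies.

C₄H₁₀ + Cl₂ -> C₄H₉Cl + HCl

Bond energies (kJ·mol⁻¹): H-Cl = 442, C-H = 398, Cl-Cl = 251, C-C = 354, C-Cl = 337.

Bonds broken (reactants):
  C-C: 3 × 354 = 1062
  C-H: 10 × 398 = 3980
  Cl-Cl: 1 × 251 = 251
  Σ(broken) = 5293 kJ
Bonds formed (products):
  C-C: 3 × 354 = 1062
  C-Cl: 1 × 337 = 337
  C-H: 9 × 398 = 3582
  H-Cl: 1 × 442 = 442
  Σ(formed) = 5423 kJ
ΔH = Σ(broken) − Σ(formed) = 5293 − 5423 = −130 kJ

ΔH ≈ −130 kJ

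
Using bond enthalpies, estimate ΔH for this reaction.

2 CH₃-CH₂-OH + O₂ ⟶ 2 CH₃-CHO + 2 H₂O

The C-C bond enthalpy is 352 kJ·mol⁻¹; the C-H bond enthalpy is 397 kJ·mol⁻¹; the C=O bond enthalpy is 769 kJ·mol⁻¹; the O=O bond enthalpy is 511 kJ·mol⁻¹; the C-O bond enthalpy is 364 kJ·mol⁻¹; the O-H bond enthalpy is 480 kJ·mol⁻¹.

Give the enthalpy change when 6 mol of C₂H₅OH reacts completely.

Bonds broken (reactants):
  C-C: 2 × 352 = 704
  C-H: 10 × 397 = 3970
  C-O: 2 × 364 = 728
  O-H: 2 × 480 = 960
  O=O: 1 × 511 = 511
  Σ(broken) = 6873 kJ
Bonds formed (products):
  C-C: 2 × 352 = 704
  C-H: 8 × 397 = 3176
  C=O: 2 × 769 = 1538
  O-H: 4 × 480 = 1920
  Σ(formed) = 7338 kJ
ΔH = Σ(broken) − Σ(formed) = 6873 − 7338 = −465 kJ
For 3× the reaction as written: 3 × (−465) = −1395 kJ

ΔH = −1395 kJ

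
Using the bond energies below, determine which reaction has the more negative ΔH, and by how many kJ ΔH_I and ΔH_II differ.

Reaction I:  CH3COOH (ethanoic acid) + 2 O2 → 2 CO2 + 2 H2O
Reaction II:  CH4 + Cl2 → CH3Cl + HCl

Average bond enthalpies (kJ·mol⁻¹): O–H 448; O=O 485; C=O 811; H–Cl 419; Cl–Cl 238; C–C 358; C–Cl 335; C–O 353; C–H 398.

Reaction I:
  Bonds broken (reactants):
    C–C: 1 × 358 = 358
    C–H: 3 × 398 = 1194
    C–O: 1 × 353 = 353
    C=O: 1 × 811 = 811
    O–H: 1 × 448 = 448
    O=O: 2 × 485 = 970
    Σ(broken) = 4134 kJ
  Bonds formed (products):
    C=O: 4 × 811 = 3244
    O–H: 4 × 448 = 1792
    Σ(formed) = 5036 kJ
  ΔH_I = 4134 − 5036 = −902 kJ
Reaction II:
  Bonds broken (reactants):
    C–H: 4 × 398 = 1592
    Cl–Cl: 1 × 238 = 238
    Σ(broken) = 1830 kJ
  Bonds formed (products):
    C–Cl: 1 × 335 = 335
    C–H: 3 × 398 = 1194
    H–Cl: 1 × 419 = 419
    Σ(formed) = 1948 kJ
  ΔH_II = 1830 − 1948 = −118 kJ
ΔH_I − ΔH_II = −784 kJ, so reaction I has the more negative ΔH; |ΔH_I − ΔH_II| = 784 kJ.

Reaction I, by 784 kJ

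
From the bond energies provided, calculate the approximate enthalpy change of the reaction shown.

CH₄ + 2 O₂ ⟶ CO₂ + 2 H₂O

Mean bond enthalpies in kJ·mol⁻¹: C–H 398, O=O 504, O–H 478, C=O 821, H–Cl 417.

ΔH ≈ −954 kJ

Bonds broken (reactants):
  C–H: 4 × 398 = 1592
  O=O: 2 × 504 = 1008
  Σ(broken) = 2600 kJ
Bonds formed (products):
  C=O: 2 × 821 = 1642
  O–H: 4 × 478 = 1912
  Σ(formed) = 3554 kJ
ΔH = Σ(broken) − Σ(formed) = 2600 − 3554 = −954 kJ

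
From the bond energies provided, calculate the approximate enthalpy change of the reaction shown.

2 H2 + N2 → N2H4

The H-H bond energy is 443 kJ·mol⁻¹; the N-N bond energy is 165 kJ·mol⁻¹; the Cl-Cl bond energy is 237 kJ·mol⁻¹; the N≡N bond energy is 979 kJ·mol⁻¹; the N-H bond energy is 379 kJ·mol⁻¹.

ΔH ≈ +184 kJ

Bonds broken (reactants):
  H-H: 2 × 443 = 886
  N≡N: 1 × 979 = 979
  Σ(broken) = 1865 kJ
Bonds formed (products):
  N-H: 4 × 379 = 1516
  N-N: 1 × 165 = 165
  Σ(formed) = 1681 kJ
ΔH = Σ(broken) − Σ(formed) = 1865 − 1681 = +184 kJ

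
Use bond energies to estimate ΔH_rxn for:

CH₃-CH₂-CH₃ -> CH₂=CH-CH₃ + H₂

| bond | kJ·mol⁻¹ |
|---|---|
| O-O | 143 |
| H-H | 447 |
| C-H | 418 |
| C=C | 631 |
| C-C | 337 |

Bonds broken (reactants):
  C-C: 2 × 337 = 674
  C-H: 8 × 418 = 3344
  Σ(broken) = 4018 kJ
Bonds formed (products):
  C-C: 1 × 337 = 337
  C-H: 6 × 418 = 2508
  C=C: 1 × 631 = 631
  H-H: 1 × 447 = 447
  Σ(formed) = 3923 kJ
ΔH = Σ(broken) − Σ(formed) = 4018 − 3923 = +95 kJ

ΔH ≈ +95 kJ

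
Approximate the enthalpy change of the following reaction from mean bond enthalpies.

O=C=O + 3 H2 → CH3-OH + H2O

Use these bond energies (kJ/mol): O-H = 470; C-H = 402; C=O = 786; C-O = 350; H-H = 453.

Bonds broken (reactants):
  C=O: 2 × 786 = 1572
  H-H: 3 × 453 = 1359
  Σ(broken) = 2931 kJ
Bonds formed (products):
  C-H: 3 × 402 = 1206
  C-O: 1 × 350 = 350
  O-H: 3 × 470 = 1410
  Σ(formed) = 2966 kJ
ΔH = Σ(broken) − Σ(formed) = 2931 − 2966 = −35 kJ

ΔH ≈ −35 kJ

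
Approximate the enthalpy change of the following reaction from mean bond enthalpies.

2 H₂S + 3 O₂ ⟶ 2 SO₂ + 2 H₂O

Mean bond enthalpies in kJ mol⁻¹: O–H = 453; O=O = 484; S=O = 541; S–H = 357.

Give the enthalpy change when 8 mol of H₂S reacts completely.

Bonds broken (reactants):
  O=O: 3 × 484 = 1452
  S–H: 4 × 357 = 1428
  Σ(broken) = 2880 kJ
Bonds formed (products):
  O–H: 4 × 453 = 1812
  S=O: 4 × 541 = 2164
  Σ(formed) = 3976 kJ
ΔH = Σ(broken) − Σ(formed) = 2880 − 3976 = −1096 kJ
For 4× the reaction as written: 4 × (−1096) = −4384 kJ

ΔH = −4384 kJ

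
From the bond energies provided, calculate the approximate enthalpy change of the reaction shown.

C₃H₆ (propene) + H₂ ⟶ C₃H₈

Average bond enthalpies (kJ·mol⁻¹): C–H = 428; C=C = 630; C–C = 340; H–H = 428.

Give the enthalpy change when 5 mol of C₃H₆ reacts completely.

Bonds broken (reactants):
  C–C: 1 × 340 = 340
  C–H: 6 × 428 = 2568
  C=C: 1 × 630 = 630
  H–H: 1 × 428 = 428
  Σ(broken) = 3966 kJ
Bonds formed (products):
  C–C: 2 × 340 = 680
  C–H: 8 × 428 = 3424
  Σ(formed) = 4104 kJ
ΔH = Σ(broken) − Σ(formed) = 3966 − 4104 = −138 kJ
For 5× the reaction as written: 5 × (−138) = −690 kJ

ΔH = −690 kJ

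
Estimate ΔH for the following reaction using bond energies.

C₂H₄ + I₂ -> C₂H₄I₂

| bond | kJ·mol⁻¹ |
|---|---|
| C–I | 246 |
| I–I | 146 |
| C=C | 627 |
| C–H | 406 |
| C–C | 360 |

ΔH ≈ −79 kJ

Bonds broken (reactants):
  C–H: 4 × 406 = 1624
  C=C: 1 × 627 = 627
  I–I: 1 × 146 = 146
  Σ(broken) = 2397 kJ
Bonds formed (products):
  C–C: 1 × 360 = 360
  C–H: 4 × 406 = 1624
  C–I: 2 × 246 = 492
  Σ(formed) = 2476 kJ
ΔH = Σ(broken) − Σ(formed) = 2397 − 2476 = −79 kJ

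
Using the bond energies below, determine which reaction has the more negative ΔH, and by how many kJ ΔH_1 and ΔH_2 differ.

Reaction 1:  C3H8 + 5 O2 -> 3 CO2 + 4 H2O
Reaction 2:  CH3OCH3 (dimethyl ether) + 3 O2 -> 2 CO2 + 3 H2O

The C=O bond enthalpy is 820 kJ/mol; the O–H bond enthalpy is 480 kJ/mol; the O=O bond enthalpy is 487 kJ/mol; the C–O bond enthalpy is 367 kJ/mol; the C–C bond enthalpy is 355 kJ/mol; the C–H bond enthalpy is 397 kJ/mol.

Reaction 1:
  Bonds broken (reactants):
    C–C: 2 × 355 = 710
    C–H: 8 × 397 = 3176
    O=O: 5 × 487 = 2435
    Σ(broken) = 6321 kJ
  Bonds formed (products):
    C=O: 6 × 820 = 4920
    O–H: 8 × 480 = 3840
    Σ(formed) = 8760 kJ
  ΔH_1 = 6321 − 8760 = −2439 kJ
Reaction 2:
  Bonds broken (reactants):
    C–H: 6 × 397 = 2382
    C–O: 2 × 367 = 734
    O=O: 3 × 487 = 1461
    Σ(broken) = 4577 kJ
  Bonds formed (products):
    C=O: 4 × 820 = 3280
    O–H: 6 × 480 = 2880
    Σ(formed) = 6160 kJ
  ΔH_2 = 4577 − 6160 = −1583 kJ
ΔH_1 − ΔH_2 = −856 kJ, so reaction 1 has the more negative ΔH; |ΔH_1 − ΔH_2| = 856 kJ.

Reaction 1, by 856 kJ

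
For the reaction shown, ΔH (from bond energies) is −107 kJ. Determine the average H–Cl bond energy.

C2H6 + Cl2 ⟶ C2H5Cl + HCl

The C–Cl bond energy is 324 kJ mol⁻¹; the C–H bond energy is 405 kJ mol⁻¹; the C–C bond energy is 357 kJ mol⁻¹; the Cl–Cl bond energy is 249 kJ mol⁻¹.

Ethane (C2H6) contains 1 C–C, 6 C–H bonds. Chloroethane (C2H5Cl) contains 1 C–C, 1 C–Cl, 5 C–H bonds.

Let D be the H–Cl bond energy.
Σ(broken) = 1×357 + 6×405 + 1×249 = 3036
Σ(formed) = 1×357 + 1×324 + 5×405 + 1×D = 2706 + D
ΔH = Σ(broken) − Σ(formed) = (3036) − (2706 + D) = +330 − D
Setting this equal to −107 kJ gives D = 437 kJ/mol.

D(H–Cl) ≈ 437 kJ/mol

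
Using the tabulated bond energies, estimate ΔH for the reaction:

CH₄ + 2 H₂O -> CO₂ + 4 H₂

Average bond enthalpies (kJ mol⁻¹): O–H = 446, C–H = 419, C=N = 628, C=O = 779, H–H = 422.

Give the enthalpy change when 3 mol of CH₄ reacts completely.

Bonds broken (reactants):
  C–H: 4 × 419 = 1676
  O–H: 4 × 446 = 1784
  Σ(broken) = 3460 kJ
Bonds formed (products):
  C=O: 2 × 779 = 1558
  H–H: 4 × 422 = 1688
  Σ(formed) = 3246 kJ
ΔH = Σ(broken) − Σ(formed) = 3460 − 3246 = +214 kJ
For 3× the reaction as written: 3 × (+214) = +642 kJ

ΔH = +642 kJ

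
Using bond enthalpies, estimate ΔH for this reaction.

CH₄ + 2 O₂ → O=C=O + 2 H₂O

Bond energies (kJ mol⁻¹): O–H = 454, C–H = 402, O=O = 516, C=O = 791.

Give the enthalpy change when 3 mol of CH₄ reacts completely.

Bonds broken (reactants):
  C–H: 4 × 402 = 1608
  O=O: 2 × 516 = 1032
  Σ(broken) = 2640 kJ
Bonds formed (products):
  C=O: 2 × 791 = 1582
  O–H: 4 × 454 = 1816
  Σ(formed) = 3398 kJ
ΔH = Σ(broken) − Σ(formed) = 2640 − 3398 = −758 kJ
For 3× the reaction as written: 3 × (−758) = −2274 kJ

ΔH = −2274 kJ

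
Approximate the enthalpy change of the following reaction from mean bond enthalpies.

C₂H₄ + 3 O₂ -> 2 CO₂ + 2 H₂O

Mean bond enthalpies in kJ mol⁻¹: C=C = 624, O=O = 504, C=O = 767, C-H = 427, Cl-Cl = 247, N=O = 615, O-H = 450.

ΔH ≈ −1024 kJ

Bonds broken (reactants):
  C-H: 4 × 427 = 1708
  C=C: 1 × 624 = 624
  O=O: 3 × 504 = 1512
  Σ(broken) = 3844 kJ
Bonds formed (products):
  C=O: 4 × 767 = 3068
  O-H: 4 × 450 = 1800
  Σ(formed) = 4868 kJ
ΔH = Σ(broken) − Σ(formed) = 3844 − 4868 = −1024 kJ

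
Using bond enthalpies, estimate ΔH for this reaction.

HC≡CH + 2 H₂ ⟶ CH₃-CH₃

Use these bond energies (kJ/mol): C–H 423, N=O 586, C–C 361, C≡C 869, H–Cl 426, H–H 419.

Bonds broken (reactants):
  C≡C: 1 × 869 = 869
  C–H: 2 × 423 = 846
  H–H: 2 × 419 = 838
  Σ(broken) = 2553 kJ
Bonds formed (products):
  C–C: 1 × 361 = 361
  C–H: 6 × 423 = 2538
  Σ(formed) = 2899 kJ
ΔH = Σ(broken) − Σ(formed) = 2553 − 2899 = −346 kJ

ΔH ≈ −346 kJ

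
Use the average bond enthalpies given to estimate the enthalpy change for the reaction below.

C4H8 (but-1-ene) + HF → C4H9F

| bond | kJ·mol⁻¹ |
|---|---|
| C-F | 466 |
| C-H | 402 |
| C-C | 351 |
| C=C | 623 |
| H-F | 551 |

Bonds broken (reactants):
  C-C: 2 × 351 = 702
  C-H: 8 × 402 = 3216
  C=C: 1 × 623 = 623
  H-F: 1 × 551 = 551
  Σ(broken) = 5092 kJ
Bonds formed (products):
  C-C: 3 × 351 = 1053
  C-F: 1 × 466 = 466
  C-H: 9 × 402 = 3618
  Σ(formed) = 5137 kJ
ΔH = Σ(broken) − Σ(formed) = 5092 − 5137 = −45 kJ

ΔH ≈ −45 kJ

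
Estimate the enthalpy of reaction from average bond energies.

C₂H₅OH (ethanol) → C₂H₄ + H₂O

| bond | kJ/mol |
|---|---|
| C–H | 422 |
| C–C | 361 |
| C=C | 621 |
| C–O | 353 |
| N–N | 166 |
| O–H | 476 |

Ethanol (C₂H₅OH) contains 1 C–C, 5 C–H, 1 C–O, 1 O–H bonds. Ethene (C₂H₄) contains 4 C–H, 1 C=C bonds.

Bonds broken (reactants):
  C–C: 1 × 361 = 361
  C–H: 5 × 422 = 2110
  C–O: 1 × 353 = 353
  O–H: 1 × 476 = 476
  Σ(broken) = 3300 kJ
Bonds formed (products):
  C–H: 4 × 422 = 1688
  C=C: 1 × 621 = 621
  O–H: 2 × 476 = 952
  Σ(formed) = 3261 kJ
ΔH = Σ(broken) − Σ(formed) = 3300 − 3261 = +39 kJ

ΔH ≈ +39 kJ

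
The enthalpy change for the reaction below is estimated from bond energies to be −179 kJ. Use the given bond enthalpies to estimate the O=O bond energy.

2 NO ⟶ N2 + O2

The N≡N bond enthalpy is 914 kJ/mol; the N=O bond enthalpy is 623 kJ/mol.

Let D be the O=O bond energy.
Σ(broken) = 2×623 = 1246
Σ(formed) = 1×914 + 1×D = 914 + D
ΔH = Σ(broken) − Σ(formed) = (1246) − (914 + D) = +332 − D
Setting this equal to −179 kJ gives D = 511 kJ/mol.

D(O=O) ≈ 511 kJ/mol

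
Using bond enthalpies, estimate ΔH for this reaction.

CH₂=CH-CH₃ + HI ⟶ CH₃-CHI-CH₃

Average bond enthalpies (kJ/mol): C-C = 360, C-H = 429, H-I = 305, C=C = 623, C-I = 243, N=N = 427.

ΔH ≈ −104 kJ

Bonds broken (reactants):
  C-C: 1 × 360 = 360
  C-H: 6 × 429 = 2574
  C=C: 1 × 623 = 623
  H-I: 1 × 305 = 305
  Σ(broken) = 3862 kJ
Bonds formed (products):
  C-C: 2 × 360 = 720
  C-H: 7 × 429 = 3003
  C-I: 1 × 243 = 243
  Σ(formed) = 3966 kJ
ΔH = Σ(broken) − Σ(formed) = 3862 − 3966 = −104 kJ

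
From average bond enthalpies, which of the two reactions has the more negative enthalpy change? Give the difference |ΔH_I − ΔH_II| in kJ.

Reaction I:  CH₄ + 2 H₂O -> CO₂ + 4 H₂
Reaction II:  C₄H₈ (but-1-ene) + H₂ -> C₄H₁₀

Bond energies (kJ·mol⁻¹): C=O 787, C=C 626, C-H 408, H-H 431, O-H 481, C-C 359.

Reaction I:
  Bonds broken (reactants):
    C-H: 4 × 408 = 1632
    O-H: 4 × 481 = 1924
    Σ(broken) = 3556 kJ
  Bonds formed (products):
    C=O: 2 × 787 = 1574
    H-H: 4 × 431 = 1724
    Σ(formed) = 3298 kJ
  ΔH_I = 3556 − 3298 = +258 kJ
Reaction II:
  Bonds broken (reactants):
    C-C: 2 × 359 = 718
    C-H: 8 × 408 = 3264
    C=C: 1 × 626 = 626
    H-H: 1 × 431 = 431
    Σ(broken) = 5039 kJ
  Bonds formed (products):
    C-C: 3 × 359 = 1077
    C-H: 10 × 408 = 4080
    Σ(formed) = 5157 kJ
  ΔH_II = 5039 − 5157 = −118 kJ
ΔH_I − ΔH_II = +376 kJ, so reaction II has the more negative ΔH; |ΔH_I − ΔH_II| = 376 kJ.

Reaction II, by 376 kJ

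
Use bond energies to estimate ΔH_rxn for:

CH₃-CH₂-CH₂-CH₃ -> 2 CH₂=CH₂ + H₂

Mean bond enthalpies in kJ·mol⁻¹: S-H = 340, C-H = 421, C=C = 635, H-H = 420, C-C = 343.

ΔH ≈ +181 kJ

Bonds broken (reactants):
  C-C: 3 × 343 = 1029
  C-H: 10 × 421 = 4210
  Σ(broken) = 5239 kJ
Bonds formed (products):
  C-H: 8 × 421 = 3368
  C=C: 2 × 635 = 1270
  H-H: 1 × 420 = 420
  Σ(formed) = 5058 kJ
ΔH = Σ(broken) − Σ(formed) = 5239 − 5058 = +181 kJ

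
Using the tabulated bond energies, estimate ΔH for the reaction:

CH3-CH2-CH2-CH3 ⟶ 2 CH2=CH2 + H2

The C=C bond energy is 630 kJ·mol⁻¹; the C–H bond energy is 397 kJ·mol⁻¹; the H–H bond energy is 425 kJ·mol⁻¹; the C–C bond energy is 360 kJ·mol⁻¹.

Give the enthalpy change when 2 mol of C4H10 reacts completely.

ΔH = +378 kJ

Bonds broken (reactants):
  C–C: 3 × 360 = 1080
  C–H: 10 × 397 = 3970
  Σ(broken) = 5050 kJ
Bonds formed (products):
  C–H: 8 × 397 = 3176
  C=C: 2 × 630 = 1260
  H–H: 1 × 425 = 425
  Σ(formed) = 4861 kJ
ΔH = Σ(broken) − Σ(formed) = 5050 − 4861 = +189 kJ
For 2× the reaction as written: 2 × (+189) = +378 kJ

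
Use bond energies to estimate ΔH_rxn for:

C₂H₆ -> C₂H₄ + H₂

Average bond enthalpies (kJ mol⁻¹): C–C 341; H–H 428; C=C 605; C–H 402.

Bonds broken (reactants):
  C–C: 1 × 341 = 341
  C–H: 6 × 402 = 2412
  Σ(broken) = 2753 kJ
Bonds formed (products):
  C–H: 4 × 402 = 1608
  C=C: 1 × 605 = 605
  H–H: 1 × 428 = 428
  Σ(formed) = 2641 kJ
ΔH = Σ(broken) − Σ(formed) = 2753 − 2641 = +112 kJ

ΔH ≈ +112 kJ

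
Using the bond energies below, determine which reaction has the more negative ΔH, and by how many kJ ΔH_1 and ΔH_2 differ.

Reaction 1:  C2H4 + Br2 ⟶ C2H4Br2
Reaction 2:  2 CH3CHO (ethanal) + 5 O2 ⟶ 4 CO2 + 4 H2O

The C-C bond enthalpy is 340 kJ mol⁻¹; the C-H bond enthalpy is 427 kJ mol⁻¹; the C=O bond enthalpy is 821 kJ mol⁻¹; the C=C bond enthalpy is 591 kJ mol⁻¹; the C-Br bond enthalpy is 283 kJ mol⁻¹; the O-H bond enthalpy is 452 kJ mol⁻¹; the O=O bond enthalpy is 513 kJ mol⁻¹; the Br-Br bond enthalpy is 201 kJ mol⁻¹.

Reaction 2, by 1767 kJ

Reaction 1:
  Bonds broken (reactants):
    Br-Br: 1 × 201 = 201
    C-H: 4 × 427 = 1708
    C=C: 1 × 591 = 591
    Σ(broken) = 2500 kJ
  Bonds formed (products):
    C-Br: 2 × 283 = 566
    C-C: 1 × 340 = 340
    C-H: 4 × 427 = 1708
    Σ(formed) = 2614 kJ
  ΔH_1 = 2500 − 2614 = −114 kJ
Reaction 2:
  Bonds broken (reactants):
    C-C: 2 × 340 = 680
    C-H: 8 × 427 = 3416
    C=O: 2 × 821 = 1642
    O=O: 5 × 513 = 2565
    Σ(broken) = 8303 kJ
  Bonds formed (products):
    C=O: 8 × 821 = 6568
    O-H: 8 × 452 = 3616
    Σ(formed) = 10184 kJ
  ΔH_2 = 8303 − 10184 = −1881 kJ
ΔH_1 − ΔH_2 = +1767 kJ, so reaction 2 has the more negative ΔH; |ΔH_1 − ΔH_2| = 1767 kJ.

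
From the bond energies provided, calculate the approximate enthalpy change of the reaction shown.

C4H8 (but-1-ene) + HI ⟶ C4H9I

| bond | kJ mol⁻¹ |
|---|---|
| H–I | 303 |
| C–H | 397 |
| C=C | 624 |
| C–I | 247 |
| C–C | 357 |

Bonds broken (reactants):
  C–C: 2 × 357 = 714
  C–H: 8 × 397 = 3176
  C=C: 1 × 624 = 624
  H–I: 1 × 303 = 303
  Σ(broken) = 4817 kJ
Bonds formed (products):
  C–C: 3 × 357 = 1071
  C–H: 9 × 397 = 3573
  C–I: 1 × 247 = 247
  Σ(formed) = 4891 kJ
ΔH = Σ(broken) − Σ(formed) = 4817 − 4891 = −74 kJ

ΔH ≈ −74 kJ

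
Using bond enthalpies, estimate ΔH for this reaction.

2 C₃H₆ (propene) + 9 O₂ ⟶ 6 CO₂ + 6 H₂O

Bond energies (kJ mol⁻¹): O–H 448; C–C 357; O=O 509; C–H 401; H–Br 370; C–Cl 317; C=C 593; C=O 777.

Bonds broken (reactants):
  C–C: 2 × 357 = 714
  C–H: 12 × 401 = 4812
  C=C: 2 × 593 = 1186
  O=O: 9 × 509 = 4581
  Σ(broken) = 11293 kJ
Bonds formed (products):
  C=O: 12 × 777 = 9324
  O–H: 12 × 448 = 5376
  Σ(formed) = 14700 kJ
ΔH = Σ(broken) − Σ(formed) = 11293 − 14700 = −3407 kJ

ΔH ≈ −3407 kJ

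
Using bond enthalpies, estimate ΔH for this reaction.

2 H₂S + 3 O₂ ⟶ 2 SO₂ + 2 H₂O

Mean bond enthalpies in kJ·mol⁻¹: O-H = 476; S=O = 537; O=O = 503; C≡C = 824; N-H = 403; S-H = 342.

Bonds broken (reactants):
  O=O: 3 × 503 = 1509
  S-H: 4 × 342 = 1368
  Σ(broken) = 2877 kJ
Bonds formed (products):
  O-H: 4 × 476 = 1904
  S=O: 4 × 537 = 2148
  Σ(formed) = 4052 kJ
ΔH = Σ(broken) − Σ(formed) = 2877 − 4052 = −1175 kJ

ΔH ≈ −1175 kJ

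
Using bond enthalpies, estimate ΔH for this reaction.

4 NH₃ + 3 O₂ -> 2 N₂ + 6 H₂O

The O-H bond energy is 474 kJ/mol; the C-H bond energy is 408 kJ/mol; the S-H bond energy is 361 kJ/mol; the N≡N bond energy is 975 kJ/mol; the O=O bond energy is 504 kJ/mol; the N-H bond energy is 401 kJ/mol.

ΔH ≈ −1314 kJ

Bonds broken (reactants):
  N-H: 12 × 401 = 4812
  O=O: 3 × 504 = 1512
  Σ(broken) = 6324 kJ
Bonds formed (products):
  N≡N: 2 × 975 = 1950
  O-H: 12 × 474 = 5688
  Σ(formed) = 7638 kJ
ΔH = Σ(broken) − Σ(formed) = 6324 − 7638 = −1314 kJ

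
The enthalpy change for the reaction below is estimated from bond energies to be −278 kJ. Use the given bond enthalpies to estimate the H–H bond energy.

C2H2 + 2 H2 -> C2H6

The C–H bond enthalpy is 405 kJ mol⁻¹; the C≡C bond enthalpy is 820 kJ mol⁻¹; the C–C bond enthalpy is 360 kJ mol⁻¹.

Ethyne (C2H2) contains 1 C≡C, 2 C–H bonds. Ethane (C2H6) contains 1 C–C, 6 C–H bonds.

D(H–H) ≈ 441 kJ/mol

Let D be the H–H bond energy.
Σ(broken) = 1×820 + 2×405 + 2×D = 1630 + 2D
Σ(formed) = 1×360 + 6×405 = 2790
ΔH = Σ(broken) − Σ(formed) = (1630 + 2D) − (2790) = −1160 + 2D
Setting this equal to −278 kJ gives 2D = 882, so D = 441 kJ/mol.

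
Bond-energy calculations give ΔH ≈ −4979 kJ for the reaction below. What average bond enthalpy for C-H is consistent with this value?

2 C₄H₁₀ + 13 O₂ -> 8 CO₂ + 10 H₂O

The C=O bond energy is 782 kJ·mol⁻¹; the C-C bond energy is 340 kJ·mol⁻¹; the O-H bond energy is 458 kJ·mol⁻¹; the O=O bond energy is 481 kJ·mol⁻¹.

Let D be the C-H bond energy.
Σ(broken) = 6×340 + 20×D + 13×481 = 8293 + 20D
Σ(formed) = 16×782 + 20×458 = 21672
ΔH = Σ(broken) − Σ(formed) = (8293 + 20D) − (21672) = −13379 + 20D
Setting this equal to −4979 kJ gives 20D = 8400, so D = 420 kJ/mol.

D(C-H) ≈ 420 kJ/mol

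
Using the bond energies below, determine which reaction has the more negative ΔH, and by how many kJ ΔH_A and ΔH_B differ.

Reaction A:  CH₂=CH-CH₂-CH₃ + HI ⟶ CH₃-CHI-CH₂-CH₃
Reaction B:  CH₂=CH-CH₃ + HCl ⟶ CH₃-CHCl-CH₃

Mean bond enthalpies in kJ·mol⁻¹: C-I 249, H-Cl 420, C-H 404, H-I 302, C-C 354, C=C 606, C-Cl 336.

Reaction A, by 31 kJ

Reaction A:
  Bonds broken (reactants):
    C-C: 2 × 354 = 708
    C-H: 8 × 404 = 3232
    C=C: 1 × 606 = 606
    H-I: 1 × 302 = 302
    Σ(broken) = 4848 kJ
  Bonds formed (products):
    C-C: 3 × 354 = 1062
    C-H: 9 × 404 = 3636
    C-I: 1 × 249 = 249
    Σ(formed) = 4947 kJ
  ΔH_A = 4848 − 4947 = −99 kJ
Reaction B:
  Bonds broken (reactants):
    C-C: 1 × 354 = 354
    C-H: 6 × 404 = 2424
    C=C: 1 × 606 = 606
    H-Cl: 1 × 420 = 420
    Σ(broken) = 3804 kJ
  Bonds formed (products):
    C-C: 2 × 354 = 708
    C-Cl: 1 × 336 = 336
    C-H: 7 × 404 = 2828
    Σ(formed) = 3872 kJ
  ΔH_B = 3804 − 3872 = −68 kJ
ΔH_A − ΔH_B = −31 kJ, so reaction A has the more negative ΔH; |ΔH_A − ΔH_B| = 31 kJ.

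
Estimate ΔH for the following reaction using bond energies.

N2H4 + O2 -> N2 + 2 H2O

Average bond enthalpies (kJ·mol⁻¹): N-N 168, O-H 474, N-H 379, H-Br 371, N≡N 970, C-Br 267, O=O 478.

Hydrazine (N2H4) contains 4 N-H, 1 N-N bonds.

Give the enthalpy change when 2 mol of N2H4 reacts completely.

ΔH = −1408 kJ

Bonds broken (reactants):
  N-H: 4 × 379 = 1516
  N-N: 1 × 168 = 168
  O=O: 1 × 478 = 478
  Σ(broken) = 2162 kJ
Bonds formed (products):
  N≡N: 1 × 970 = 970
  O-H: 4 × 474 = 1896
  Σ(formed) = 2866 kJ
ΔH = Σ(broken) − Σ(formed) = 2162 − 2866 = −704 kJ
For 2× the reaction as written: 2 × (−704) = −1408 kJ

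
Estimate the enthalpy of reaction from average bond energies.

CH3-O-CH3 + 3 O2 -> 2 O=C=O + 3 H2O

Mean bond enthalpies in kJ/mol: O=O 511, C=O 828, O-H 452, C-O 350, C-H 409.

ΔH ≈ −1337 kJ

Bonds broken (reactants):
  C-H: 6 × 409 = 2454
  C-O: 2 × 350 = 700
  O=O: 3 × 511 = 1533
  Σ(broken) = 4687 kJ
Bonds formed (products):
  C=O: 4 × 828 = 3312
  O-H: 6 × 452 = 2712
  Σ(formed) = 6024 kJ
ΔH = Σ(broken) − Σ(formed) = 4687 − 6024 = −1337 kJ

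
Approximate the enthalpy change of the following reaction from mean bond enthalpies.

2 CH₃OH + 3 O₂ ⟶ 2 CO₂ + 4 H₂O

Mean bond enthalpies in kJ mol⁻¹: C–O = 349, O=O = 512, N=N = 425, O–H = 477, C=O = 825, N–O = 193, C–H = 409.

ΔH ≈ −1474 kJ

Bonds broken (reactants):
  C–H: 6 × 409 = 2454
  C–O: 2 × 349 = 698
  O–H: 2 × 477 = 954
  O=O: 3 × 512 = 1536
  Σ(broken) = 5642 kJ
Bonds formed (products):
  C=O: 4 × 825 = 3300
  O–H: 8 × 477 = 3816
  Σ(formed) = 7116 kJ
ΔH = Σ(broken) − Σ(formed) = 5642 − 7116 = −1474 kJ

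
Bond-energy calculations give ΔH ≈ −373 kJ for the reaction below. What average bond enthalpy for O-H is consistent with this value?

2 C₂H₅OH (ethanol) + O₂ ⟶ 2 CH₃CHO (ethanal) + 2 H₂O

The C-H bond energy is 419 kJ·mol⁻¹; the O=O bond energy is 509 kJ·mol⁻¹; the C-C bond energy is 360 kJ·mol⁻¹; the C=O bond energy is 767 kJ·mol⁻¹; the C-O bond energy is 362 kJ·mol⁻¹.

D(O-H) ≈ 455 kJ/mol

Let D be the O-H bond energy.
Σ(broken) = 2×360 + 10×419 + 2×362 + 2×D + 1×509 = 6143 + 2D
Σ(formed) = 2×360 + 8×419 + 2×767 + 4×D = 5606 + 4D
ΔH = Σ(broken) − Σ(formed) = (6143 + 2D) − (5606 + 4D) = +537 − 2D
Setting this equal to −373 kJ gives 2D = 910, so D = 455 kJ/mol.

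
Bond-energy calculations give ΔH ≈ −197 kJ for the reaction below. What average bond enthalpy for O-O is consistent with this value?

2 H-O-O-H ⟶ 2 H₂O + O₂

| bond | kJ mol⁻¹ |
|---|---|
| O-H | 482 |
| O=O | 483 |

D(O-O) ≈ 143 kJ/mol

Let D be the O-O bond energy.
Σ(broken) = 4×482 + 2×D = 1928 + 2D
Σ(formed) = 4×482 + 1×483 = 2411
ΔH = Σ(broken) − Σ(formed) = (1928 + 2D) − (2411) = −483 + 2D
Setting this equal to −197 kJ gives 2D = 286, so D = 143 kJ/mol.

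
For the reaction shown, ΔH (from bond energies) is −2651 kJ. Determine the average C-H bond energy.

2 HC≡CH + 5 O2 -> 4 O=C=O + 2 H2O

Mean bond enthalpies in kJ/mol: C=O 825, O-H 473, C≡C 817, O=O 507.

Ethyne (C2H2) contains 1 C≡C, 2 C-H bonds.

Let D be the C-H bond energy.
Σ(broken) = 2×817 + 4×D + 5×507 = 4169 + 4D
Σ(formed) = 8×825 + 4×473 = 8492
ΔH = Σ(broken) − Σ(formed) = (4169 + 4D) − (8492) = −4323 + 4D
Setting this equal to −2651 kJ gives 4D = 1672, so D = 418 kJ/mol.

D(C-H) ≈ 418 kJ/mol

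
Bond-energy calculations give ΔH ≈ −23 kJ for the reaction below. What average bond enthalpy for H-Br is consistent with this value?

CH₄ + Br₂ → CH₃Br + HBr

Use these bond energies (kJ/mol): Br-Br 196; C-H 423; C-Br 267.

Let D be the H-Br bond energy.
Σ(broken) = 1×196 + 4×423 = 1888
Σ(formed) = 1×267 + 3×423 + 1×D = 1536 + D
ΔH = Σ(broken) − Σ(formed) = (1888) − (1536 + D) = +352 − D
Setting this equal to −23 kJ gives D = 375 kJ/mol.

D(H-Br) ≈ 375 kJ/mol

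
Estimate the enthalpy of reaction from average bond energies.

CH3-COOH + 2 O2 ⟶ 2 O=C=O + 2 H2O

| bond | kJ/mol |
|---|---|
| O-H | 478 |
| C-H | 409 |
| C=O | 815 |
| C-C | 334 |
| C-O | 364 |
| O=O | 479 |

ΔH ≈ −996 kJ

Bonds broken (reactants):
  C-C: 1 × 334 = 334
  C-H: 3 × 409 = 1227
  C-O: 1 × 364 = 364
  C=O: 1 × 815 = 815
  O-H: 1 × 478 = 478
  O=O: 2 × 479 = 958
  Σ(broken) = 4176 kJ
Bonds formed (products):
  C=O: 4 × 815 = 3260
  O-H: 4 × 478 = 1912
  Σ(formed) = 5172 kJ
ΔH = Σ(broken) − Σ(formed) = 4176 − 5172 = −996 kJ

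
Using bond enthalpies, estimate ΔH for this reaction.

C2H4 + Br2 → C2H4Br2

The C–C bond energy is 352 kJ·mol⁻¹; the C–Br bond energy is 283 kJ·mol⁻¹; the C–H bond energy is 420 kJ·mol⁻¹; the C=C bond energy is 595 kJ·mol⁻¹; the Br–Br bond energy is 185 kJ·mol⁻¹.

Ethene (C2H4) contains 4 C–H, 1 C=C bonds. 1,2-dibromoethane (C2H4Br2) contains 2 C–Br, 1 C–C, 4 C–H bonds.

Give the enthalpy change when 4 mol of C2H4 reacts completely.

ΔH = −552 kJ

Bonds broken (reactants):
  Br–Br: 1 × 185 = 185
  C–H: 4 × 420 = 1680
  C=C: 1 × 595 = 595
  Σ(broken) = 2460 kJ
Bonds formed (products):
  C–Br: 2 × 283 = 566
  C–C: 1 × 352 = 352
  C–H: 4 × 420 = 1680
  Σ(formed) = 2598 kJ
ΔH = Σ(broken) − Σ(formed) = 2460 − 2598 = −138 kJ
For 4× the reaction as written: 4 × (−138) = −552 kJ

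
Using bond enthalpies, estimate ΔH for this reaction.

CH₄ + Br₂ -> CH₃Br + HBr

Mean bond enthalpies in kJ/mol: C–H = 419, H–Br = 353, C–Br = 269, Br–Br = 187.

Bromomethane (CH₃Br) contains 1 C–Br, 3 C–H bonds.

ΔH ≈ −16 kJ

Bonds broken (reactants):
  Br–Br: 1 × 187 = 187
  C–H: 4 × 419 = 1676
  Σ(broken) = 1863 kJ
Bonds formed (products):
  C–Br: 1 × 269 = 269
  C–H: 3 × 419 = 1257
  H–Br: 1 × 353 = 353
  Σ(formed) = 1879 kJ
ΔH = Σ(broken) − Σ(formed) = 1863 − 1879 = −16 kJ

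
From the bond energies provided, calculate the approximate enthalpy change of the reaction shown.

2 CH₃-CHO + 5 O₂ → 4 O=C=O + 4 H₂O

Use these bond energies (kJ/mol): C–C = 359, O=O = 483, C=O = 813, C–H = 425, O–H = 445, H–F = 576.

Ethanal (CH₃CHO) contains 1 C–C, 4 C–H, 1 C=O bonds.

Bonds broken (reactants):
  C–C: 2 × 359 = 718
  C–H: 8 × 425 = 3400
  C=O: 2 × 813 = 1626
  O=O: 5 × 483 = 2415
  Σ(broken) = 8159 kJ
Bonds formed (products):
  C=O: 8 × 813 = 6504
  O–H: 8 × 445 = 3560
  Σ(formed) = 10064 kJ
ΔH = Σ(broken) − Σ(formed) = 8159 − 10064 = −1905 kJ

ΔH ≈ −1905 kJ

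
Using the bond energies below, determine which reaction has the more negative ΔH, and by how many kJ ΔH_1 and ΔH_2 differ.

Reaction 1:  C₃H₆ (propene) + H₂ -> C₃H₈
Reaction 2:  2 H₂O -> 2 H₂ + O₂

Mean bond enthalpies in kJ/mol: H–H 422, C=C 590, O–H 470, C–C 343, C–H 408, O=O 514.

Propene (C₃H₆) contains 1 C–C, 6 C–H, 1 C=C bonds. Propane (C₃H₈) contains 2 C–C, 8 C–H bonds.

Reaction 1, by 669 kJ

Reaction 1:
  Bonds broken (reactants):
    C–C: 1 × 343 = 343
    C–H: 6 × 408 = 2448
    C=C: 1 × 590 = 590
    H–H: 1 × 422 = 422
    Σ(broken) = 3803 kJ
  Bonds formed (products):
    C–C: 2 × 343 = 686
    C–H: 8 × 408 = 3264
    Σ(formed) = 3950 kJ
  ΔH_1 = 3803 − 3950 = −147 kJ
Reaction 2:
  Bonds broken (reactants):
    O–H: 4 × 470 = 1880
    Σ(broken) = 1880 kJ
  Bonds formed (products):
    H–H: 2 × 422 = 844
    O=O: 1 × 514 = 514
    Σ(formed) = 1358 kJ
  ΔH_2 = 1880 − 1358 = +522 kJ
ΔH_1 − ΔH_2 = −669 kJ, so reaction 1 has the more negative ΔH; |ΔH_1 − ΔH_2| = 669 kJ.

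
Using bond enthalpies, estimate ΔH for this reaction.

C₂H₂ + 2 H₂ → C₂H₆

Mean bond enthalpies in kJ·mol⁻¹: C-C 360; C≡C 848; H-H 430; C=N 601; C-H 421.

Bonds broken (reactants):
  C≡C: 1 × 848 = 848
  C-H: 2 × 421 = 842
  H-H: 2 × 430 = 860
  Σ(broken) = 2550 kJ
Bonds formed (products):
  C-C: 1 × 360 = 360
  C-H: 6 × 421 = 2526
  Σ(formed) = 2886 kJ
ΔH = Σ(broken) − Σ(formed) = 2550 − 2886 = −336 kJ

ΔH ≈ −336 kJ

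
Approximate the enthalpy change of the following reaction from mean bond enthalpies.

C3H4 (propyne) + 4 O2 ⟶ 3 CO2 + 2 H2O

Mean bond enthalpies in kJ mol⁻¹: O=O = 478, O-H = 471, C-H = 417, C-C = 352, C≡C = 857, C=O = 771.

ΔH ≈ −1721 kJ

Bonds broken (reactants):
  C≡C: 1 × 857 = 857
  C-C: 1 × 352 = 352
  C-H: 4 × 417 = 1668
  O=O: 4 × 478 = 1912
  Σ(broken) = 4789 kJ
Bonds formed (products):
  C=O: 6 × 771 = 4626
  O-H: 4 × 471 = 1884
  Σ(formed) = 6510 kJ
ΔH = Σ(broken) − Σ(formed) = 4789 − 6510 = −1721 kJ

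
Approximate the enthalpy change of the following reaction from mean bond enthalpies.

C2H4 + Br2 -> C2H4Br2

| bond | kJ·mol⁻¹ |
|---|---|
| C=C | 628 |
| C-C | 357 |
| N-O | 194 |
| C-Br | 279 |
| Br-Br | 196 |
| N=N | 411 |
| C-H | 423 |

Bonds broken (reactants):
  Br-Br: 1 × 196 = 196
  C-H: 4 × 423 = 1692
  C=C: 1 × 628 = 628
  Σ(broken) = 2516 kJ
Bonds formed (products):
  C-Br: 2 × 279 = 558
  C-C: 1 × 357 = 357
  C-H: 4 × 423 = 1692
  Σ(formed) = 2607 kJ
ΔH = Σ(broken) − Σ(formed) = 2516 − 2607 = −91 kJ

ΔH ≈ −91 kJ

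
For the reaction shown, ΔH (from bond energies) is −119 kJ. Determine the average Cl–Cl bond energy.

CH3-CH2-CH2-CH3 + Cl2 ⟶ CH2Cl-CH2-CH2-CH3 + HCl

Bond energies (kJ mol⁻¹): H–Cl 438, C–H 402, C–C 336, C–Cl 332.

Let D be the Cl–Cl bond energy.
Σ(broken) = 3×336 + 10×402 + 1×D = 5028 + D
Σ(formed) = 3×336 + 1×332 + 9×402 + 1×438 = 5396
ΔH = Σ(broken) − Σ(formed) = (5028 + D) − (5396) = −368 + D
Setting this equal to −119 kJ gives D = 249 kJ/mol.

D(Cl–Cl) ≈ 249 kJ/mol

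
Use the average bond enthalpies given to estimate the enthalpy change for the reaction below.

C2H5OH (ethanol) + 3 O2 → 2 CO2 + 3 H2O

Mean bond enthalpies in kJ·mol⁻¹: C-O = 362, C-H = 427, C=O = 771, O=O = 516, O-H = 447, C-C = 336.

ΔH ≈ −938 kJ

Bonds broken (reactants):
  C-C: 1 × 336 = 336
  C-H: 5 × 427 = 2135
  C-O: 1 × 362 = 362
  O-H: 1 × 447 = 447
  O=O: 3 × 516 = 1548
  Σ(broken) = 4828 kJ
Bonds formed (products):
  C=O: 4 × 771 = 3084
  O-H: 6 × 447 = 2682
  Σ(formed) = 5766 kJ
ΔH = Σ(broken) − Σ(formed) = 4828 − 5766 = −938 kJ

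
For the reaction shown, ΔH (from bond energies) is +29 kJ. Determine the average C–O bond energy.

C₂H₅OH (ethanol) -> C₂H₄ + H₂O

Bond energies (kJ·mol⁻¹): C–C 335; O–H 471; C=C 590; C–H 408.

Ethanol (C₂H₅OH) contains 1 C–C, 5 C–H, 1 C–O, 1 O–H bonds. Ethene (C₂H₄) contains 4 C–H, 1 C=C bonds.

D(C–O) ≈ 347 kJ/mol

Let D be the C–O bond energy.
Σ(broken) = 1×335 + 5×408 + 1×D + 1×471 = 2846 + D
Σ(formed) = 4×408 + 1×590 + 2×471 = 3164
ΔH = Σ(broken) − Σ(formed) = (2846 + D) − (3164) = −318 + D
Setting this equal to +29 kJ gives D = 347 kJ/mol.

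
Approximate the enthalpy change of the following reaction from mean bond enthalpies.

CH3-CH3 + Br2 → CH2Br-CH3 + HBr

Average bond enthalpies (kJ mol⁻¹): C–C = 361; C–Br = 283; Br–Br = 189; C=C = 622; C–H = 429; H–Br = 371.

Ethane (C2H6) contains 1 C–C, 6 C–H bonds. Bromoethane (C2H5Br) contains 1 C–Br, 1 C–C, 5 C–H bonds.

Bonds broken (reactants):
  Br–Br: 1 × 189 = 189
  C–C: 1 × 361 = 361
  C–H: 6 × 429 = 2574
  Σ(broken) = 3124 kJ
Bonds formed (products):
  C–Br: 1 × 283 = 283
  C–C: 1 × 361 = 361
  C–H: 5 × 429 = 2145
  H–Br: 1 × 371 = 371
  Σ(formed) = 3160 kJ
ΔH = Σ(broken) − Σ(formed) = 3124 − 3160 = −36 kJ

ΔH ≈ −36 kJ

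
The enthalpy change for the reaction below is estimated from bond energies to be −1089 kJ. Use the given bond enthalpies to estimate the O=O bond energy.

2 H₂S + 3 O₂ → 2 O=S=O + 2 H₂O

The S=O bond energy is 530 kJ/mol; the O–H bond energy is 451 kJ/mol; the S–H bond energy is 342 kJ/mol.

Let D be the O=O bond energy.
Σ(broken) = 3×D + 4×342 = 1368 + 3D
Σ(formed) = 4×451 + 4×530 = 3924
ΔH = Σ(broken) − Σ(formed) = (1368 + 3D) − (3924) = −2556 + 3D
Setting this equal to −1089 kJ gives 3D = 1467, so D = 489 kJ/mol.

D(O=O) ≈ 489 kJ/mol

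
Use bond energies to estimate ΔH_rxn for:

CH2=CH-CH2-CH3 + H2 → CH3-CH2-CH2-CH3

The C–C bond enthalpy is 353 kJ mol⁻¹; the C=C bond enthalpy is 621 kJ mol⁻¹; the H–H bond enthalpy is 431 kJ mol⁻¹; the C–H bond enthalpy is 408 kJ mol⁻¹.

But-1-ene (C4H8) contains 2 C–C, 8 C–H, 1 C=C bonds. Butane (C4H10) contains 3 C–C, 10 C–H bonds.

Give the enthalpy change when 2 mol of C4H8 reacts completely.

Bonds broken (reactants):
  C–C: 2 × 353 = 706
  C–H: 8 × 408 = 3264
  C=C: 1 × 621 = 621
  H–H: 1 × 431 = 431
  Σ(broken) = 5022 kJ
Bonds formed (products):
  C–C: 3 × 353 = 1059
  C–H: 10 × 408 = 4080
  Σ(formed) = 5139 kJ
ΔH = Σ(broken) − Σ(formed) = 5022 − 5139 = −117 kJ
For 2× the reaction as written: 2 × (−117) = −234 kJ

ΔH = −234 kJ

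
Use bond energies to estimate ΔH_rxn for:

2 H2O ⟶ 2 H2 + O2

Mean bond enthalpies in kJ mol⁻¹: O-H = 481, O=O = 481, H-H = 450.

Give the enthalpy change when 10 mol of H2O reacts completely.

ΔH = +2715 kJ

Bonds broken (reactants):
  O-H: 4 × 481 = 1924
  Σ(broken) = 1924 kJ
Bonds formed (products):
  H-H: 2 × 450 = 900
  O=O: 1 × 481 = 481
  Σ(formed) = 1381 kJ
ΔH = Σ(broken) − Σ(formed) = 1924 − 1381 = +543 kJ
For 5× the reaction as written: 5 × (+543) = +2715 kJ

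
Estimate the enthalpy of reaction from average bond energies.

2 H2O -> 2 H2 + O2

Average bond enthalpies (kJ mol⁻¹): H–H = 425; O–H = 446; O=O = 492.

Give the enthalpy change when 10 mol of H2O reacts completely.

Bonds broken (reactants):
  O–H: 4 × 446 = 1784
  Σ(broken) = 1784 kJ
Bonds formed (products):
  H–H: 2 × 425 = 850
  O=O: 1 × 492 = 492
  Σ(formed) = 1342 kJ
ΔH = Σ(broken) − Σ(formed) = 1784 − 1342 = +442 kJ
For 5× the reaction as written: 5 × (+442) = +2210 kJ

ΔH = +2210 kJ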